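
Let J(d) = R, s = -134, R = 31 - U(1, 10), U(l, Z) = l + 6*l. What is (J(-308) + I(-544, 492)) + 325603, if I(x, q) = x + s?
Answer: 324949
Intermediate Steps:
U(l, Z) = 7*l
R = 24 (R = 31 - 7 = 24)
J(d) = 24
I(x, q) = -134 + x (I(x, q) = x - 134 = -134 + x)
(J(-308) + I(-544, 492)) + 325603 = (24 + (-134 - 544)) + 325603 = (24 - 678) + 325603 = -654 + 325603 = 324949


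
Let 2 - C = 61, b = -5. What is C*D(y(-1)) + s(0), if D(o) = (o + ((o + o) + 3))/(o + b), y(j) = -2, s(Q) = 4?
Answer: -149/7 ≈ -21.286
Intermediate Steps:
C = -59 (C = 2 - 1*61 = 2 - 61 = -59)
D(o) = (3 + 3*o)/(-5 + o) (D(o) = (o + ((o + o) + 3))/(o - 5) = (o + (2*o + 3))/(-5 + o) = (o + (3 + 2*o))/(-5 + o) = (3 + 3*o)/(-5 + o))
C*D(y(-1)) + s(0) = -177*(1 - 2)/(-5 - 2) + 4 = -177*(-1)/(-7) + 4 = -177*(-1)*(-1)/7 + 4 = -59*3/7 + 4 = -177/7 + 4 = -149/7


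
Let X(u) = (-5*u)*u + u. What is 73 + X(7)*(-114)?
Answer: 27205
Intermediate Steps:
X(u) = u - 5*u² (X(u) = -5*u² + u = u - 5*u²)
73 + X(7)*(-114) = 73 + (7*(1 - 5*7))*(-114) = 73 + (7*(1 - 35))*(-114) = 73 + (7*(-34))*(-114) = 73 - 238*(-114) = 73 + 27132 = 27205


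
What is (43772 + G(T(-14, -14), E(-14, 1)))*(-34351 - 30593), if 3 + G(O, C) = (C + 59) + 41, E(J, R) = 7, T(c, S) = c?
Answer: -2849482944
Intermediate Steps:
G(O, C) = 97 + C (G(O, C) = -3 + ((C + 59) + 41) = -3 + ((59 + C) + 41) = -3 + (100 + C) = 97 + C)
(43772 + G(T(-14, -14), E(-14, 1)))*(-34351 - 30593) = (43772 + (97 + 7))*(-34351 - 30593) = (43772 + 104)*(-64944) = 43876*(-64944) = -2849482944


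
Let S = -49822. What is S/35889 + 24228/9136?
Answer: 103586225/81970476 ≈ 1.2637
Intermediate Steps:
S/35889 + 24228/9136 = -49822/35889 + 24228/9136 = -49822*1/35889 + 24228*(1/9136) = -49822/35889 + 6057/2284 = 103586225/81970476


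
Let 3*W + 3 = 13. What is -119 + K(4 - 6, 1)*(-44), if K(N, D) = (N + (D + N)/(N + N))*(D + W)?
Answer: 644/3 ≈ 214.67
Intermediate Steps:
W = 10/3 (W = -1 + (1/3)*13 = -1 + 13/3 = 10/3 ≈ 3.3333)
K(N, D) = (10/3 + D)*(N + (D + N)/(2*N)) (K(N, D) = (N + (D + N)/(N + N))*(D + 10/3) = (N + (D + N)/((2*N)))*(10/3 + D) = (N + (D + N)*(1/(2*N)))*(10/3 + D) = (N + (D + N)/(2*N))*(10/3 + D) = (10/3 + D)*(N + (D + N)/(2*N)))
-119 + K(4 - 6, 1)*(-44) = -119 + ((3*1**2 + 10*1 + (4 - 6)*(10 + 3*1 + 20*(4 - 6) + 6*1*(4 - 6)))/(6*(4 - 6)))*(-44) = -119 + ((1/6)*(3*1 + 10 - 2*(10 + 3 + 20*(-2) + 6*1*(-2)))/(-2))*(-44) = -119 + ((1/6)*(-1/2)*(3 + 10 - 2*(10 + 3 - 40 - 12)))*(-44) = -119 + ((1/6)*(-1/2)*(3 + 10 - 2*(-39)))*(-44) = -119 + ((1/6)*(-1/2)*(3 + 10 + 78))*(-44) = -119 + ((1/6)*(-1/2)*91)*(-44) = -119 - 91/12*(-44) = -119 + 1001/3 = 644/3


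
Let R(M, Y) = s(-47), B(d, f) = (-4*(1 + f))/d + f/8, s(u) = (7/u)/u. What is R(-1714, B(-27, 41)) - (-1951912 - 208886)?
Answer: 4773202789/2209 ≈ 2.1608e+6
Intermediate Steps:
s(u) = 7/u**2
B(d, f) = f/8 + (-4 - 4*f)/d (B(d, f) = (-4 - 4*f)/d + f*(1/8) = (-4 - 4*f)/d + f/8 = f/8 + (-4 - 4*f)/d)
R(M, Y) = 7/2209 (R(M, Y) = 7/(-47)**2 = 7*(1/2209) = 7/2209)
R(-1714, B(-27, 41)) - (-1951912 - 208886) = 7/2209 - (-1951912 - 208886) = 7/2209 - 1*(-2160798) = 7/2209 + 2160798 = 4773202789/2209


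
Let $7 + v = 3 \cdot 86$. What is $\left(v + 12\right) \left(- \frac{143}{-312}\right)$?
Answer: $\frac{2893}{24} \approx 120.54$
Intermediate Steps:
$v = 251$ ($v = -7 + 3 \cdot 86 = -7 + 258 = 251$)
$\left(v + 12\right) \left(- \frac{143}{-312}\right) = \left(251 + 12\right) \left(- \frac{143}{-312}\right) = 263 \left(\left(-143\right) \left(- \frac{1}{312}\right)\right) = 263 \cdot \frac{11}{24} = \frac{2893}{24}$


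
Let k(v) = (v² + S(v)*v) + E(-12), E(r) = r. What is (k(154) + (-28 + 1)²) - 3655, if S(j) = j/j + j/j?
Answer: 21086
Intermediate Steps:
S(j) = 2 (S(j) = 1 + 1 = 2)
k(v) = -12 + v² + 2*v (k(v) = (v² + 2*v) - 12 = -12 + v² + 2*v)
(k(154) + (-28 + 1)²) - 3655 = ((-12 + 154² + 2*154) + (-28 + 1)²) - 3655 = ((-12 + 23716 + 308) + (-27)²) - 3655 = (24012 + 729) - 3655 = 24741 - 3655 = 21086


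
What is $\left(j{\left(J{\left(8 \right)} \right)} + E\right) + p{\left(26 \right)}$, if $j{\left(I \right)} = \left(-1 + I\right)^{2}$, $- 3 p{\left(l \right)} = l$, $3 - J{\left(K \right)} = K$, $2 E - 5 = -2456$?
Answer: $- \frac{7189}{6} \approx -1198.2$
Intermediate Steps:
$E = - \frac{2451}{2}$ ($E = \frac{5}{2} + \frac{1}{2} \left(-2456\right) = \frac{5}{2} - 1228 = - \frac{2451}{2} \approx -1225.5$)
$J{\left(K \right)} = 3 - K$
$p{\left(l \right)} = - \frac{l}{3}$
$\left(j{\left(J{\left(8 \right)} \right)} + E\right) + p{\left(26 \right)} = \left(\left(-1 + \left(3 - 8\right)\right)^{2} - \frac{2451}{2}\right) - \frac{26}{3} = \left(\left(-1 - 5\right)^{2} - \frac{2451}{2}\right) - \frac{26}{3} = \left(\left(-6\right)^{2} - \frac{2451}{2}\right) - \frac{26}{3} = \left(36 - \frac{2451}{2}\right) - \frac{26}{3} = - \frac{2379}{2} - \frac{26}{3} = - \frac{7189}{6}$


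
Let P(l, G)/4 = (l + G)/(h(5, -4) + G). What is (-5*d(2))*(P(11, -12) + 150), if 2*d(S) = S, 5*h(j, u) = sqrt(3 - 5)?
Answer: -1353750/1801 - 50*I*sqrt(2)/1801 ≈ -751.67 - 0.039262*I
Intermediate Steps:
h(j, u) = I*sqrt(2)/5 (h(j, u) = sqrt(3 - 5)/5 = sqrt(-2)/5 = (I*sqrt(2))/5 = I*sqrt(2)/5)
d(S) = S/2
P(l, G) = 4*(G + l)/(G + I*sqrt(2)/5) (P(l, G) = 4*((l + G)/(I*sqrt(2)/5 + G)) = 4*((G + l)/(G + I*sqrt(2)/5)) = 4*(G + l)/(G + I*sqrt(2)/5))
(-5*d(2))*(P(11, -12) + 150) = (-5*2/2)*(20*(-12 + 11)/(5*(-12) + I*sqrt(2)) + 150) = (-5*1)*(20*(-1)/(-60 + I*sqrt(2)) + 150) = -5*(-20/(-60 + I*sqrt(2)) + 150) = -5*(150 - 20/(-60 + I*sqrt(2))) = -750 + 100/(-60 + I*sqrt(2))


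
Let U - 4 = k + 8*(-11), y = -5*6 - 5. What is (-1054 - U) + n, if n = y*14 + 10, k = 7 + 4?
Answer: -1461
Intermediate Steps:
y = -35 (y = -30 - 5 = -35)
k = 11
U = -73 (U = 4 + (11 + 8*(-11)) = 4 + (11 - 88) = 4 - 77 = -73)
n = -480 (n = -35*14 + 10 = -490 + 10 = -480)
(-1054 - U) + n = (-1054 - 1*(-73)) - 480 = (-1054 + 73) - 480 = -981 - 480 = -1461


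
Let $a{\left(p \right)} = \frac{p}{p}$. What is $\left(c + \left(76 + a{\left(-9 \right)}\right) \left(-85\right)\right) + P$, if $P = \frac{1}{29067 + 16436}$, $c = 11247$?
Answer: $\frac{213955107}{45503} \approx 4702.0$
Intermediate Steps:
$a{\left(p \right)} = 1$
$P = \frac{1}{45503} \approx 2.1977 \cdot 10^{-5}$
$\left(c + \left(76 + a{\left(-9 \right)}\right) \left(-85\right)\right) + P = \left(11247 + \left(76 + 1\right) \left(-85\right)\right) + \frac{1}{45503} = \left(11247 + 77 \left(-85\right)\right) + \frac{1}{45503} = \left(11247 - 6545\right) + \frac{1}{45503} = 4702 + \frac{1}{45503} = \frac{213955107}{45503}$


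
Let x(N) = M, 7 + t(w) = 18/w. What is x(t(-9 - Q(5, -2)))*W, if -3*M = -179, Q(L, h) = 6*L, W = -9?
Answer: -537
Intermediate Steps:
M = 179/3 (M = -⅓*(-179) = 179/3 ≈ 59.667)
t(w) = -7 + 18/w
x(N) = 179/3
x(t(-9 - Q(5, -2)))*W = (179/3)*(-9) = -537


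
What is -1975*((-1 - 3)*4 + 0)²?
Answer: -505600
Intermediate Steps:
-1975*((-1 - 3)*4 + 0)² = -1975*(-4*4 + 0)² = -1975*(-16 + 0)² = -1975*(-16)² = -1975*256 = -505600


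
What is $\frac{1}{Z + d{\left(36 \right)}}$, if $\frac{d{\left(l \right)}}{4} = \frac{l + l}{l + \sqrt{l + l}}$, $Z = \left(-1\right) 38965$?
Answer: $- \frac{662261}{25799390057} + \frac{24 \sqrt{2}}{25799390057} \approx -2.5668 \cdot 10^{-5}$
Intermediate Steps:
$Z = -38965$
$d{\left(l \right)} = \frac{8 l}{l + \sqrt{2} \sqrt{l}}$ ($d{\left(l \right)} = 4 \frac{l + l}{l + \sqrt{l + l}} = 4 \frac{2 l}{l + \sqrt{2 l}} = 4 \frac{2 l}{l + \sqrt{2} \sqrt{l}} = \frac{8 l}{l + \sqrt{2} \sqrt{l}}$)
$\frac{1}{Z + d{\left(36 \right)}} = \frac{1}{-38965 + 8 \cdot 36 \frac{1}{36 + \sqrt{2} \sqrt{36}}} = \frac{1}{-38965 + 8 \cdot 36 \frac{1}{36 + \sqrt{2} \cdot 6}} = \frac{1}{-38965 + 8 \cdot 36 \frac{1}{36 + 6 \sqrt{2}}} = \frac{1}{-38965 + \frac{288}{36 + 6 \sqrt{2}}}$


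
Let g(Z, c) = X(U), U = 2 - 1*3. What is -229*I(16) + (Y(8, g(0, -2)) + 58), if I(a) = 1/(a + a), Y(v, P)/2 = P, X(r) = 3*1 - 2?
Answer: 1691/32 ≈ 52.844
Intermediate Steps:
U = -1 (U = 2 - 3 = -1)
X(r) = 1 (X(r) = 3 - 2 = 1)
g(Z, c) = 1
Y(v, P) = 2*P
I(a) = 1/(2*a)
-229*I(16) + (Y(8, g(0, -2)) + 58) = -229/(2*16) + (2*1 + 58) = -229/(2*16) + (2 + 58) = -229*1/32 + 60 = -229/32 + 60 = 1691/32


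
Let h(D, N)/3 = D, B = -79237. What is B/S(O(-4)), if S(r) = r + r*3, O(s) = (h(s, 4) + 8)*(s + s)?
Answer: -79237/128 ≈ -619.04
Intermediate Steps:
h(D, N) = 3*D
O(s) = 2*s*(8 + 3*s) (O(s) = (3*s + 8)*(s + s) = (8 + 3*s)*(2*s) = 2*s*(8 + 3*s))
S(r) = 4*r (S(r) = r + 3*r = 4*r)
B/S(O(-4)) = -79237*(-1/(32*(8 + 3*(-4)))) = -79237*(-1/(32*(8 - 12))) = -79237/(4*(2*(-4)*(-4))) = -79237/(4*32) = -79237/128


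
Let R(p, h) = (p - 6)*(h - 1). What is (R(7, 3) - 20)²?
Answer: 324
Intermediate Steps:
R(p, h) = (-1 + h)*(-6 + p) (R(p, h) = (-6 + p)*(-1 + h) = (-1 + h)*(-6 + p))
(R(7, 3) - 20)² = ((6 - 1*7 - 6*3 + 3*7) - 20)² = ((6 - 7 - 18 + 21) - 20)² = (2 - 20)² = (-18)² = 324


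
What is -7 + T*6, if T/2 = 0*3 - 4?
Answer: -55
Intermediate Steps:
T = -8 (T = 2*(0*3 - 4) = 2*(0 - 4) = 2*(-4) = -8)
-7 + T*6 = -7 - 8*6 = -7 - 48 = -55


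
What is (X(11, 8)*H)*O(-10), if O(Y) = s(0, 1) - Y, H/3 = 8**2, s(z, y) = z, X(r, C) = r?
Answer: 21120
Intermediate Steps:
H = 192 (H = 3*8**2 = 3*64 = 192)
O(Y) = -Y (O(Y) = 0 - Y = -Y)
(X(11, 8)*H)*O(-10) = (11*192)*(-1*(-10)) = 2112*10 = 21120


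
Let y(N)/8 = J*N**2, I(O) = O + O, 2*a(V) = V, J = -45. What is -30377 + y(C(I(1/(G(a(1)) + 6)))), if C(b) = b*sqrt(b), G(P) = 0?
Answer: -91171/3 ≈ -30390.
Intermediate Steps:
a(V) = V/2
I(O) = 2*O
C(b) = b**(3/2)
y(N) = -360*N**2 (y(N) = 8*(-45*N**2) = -360*N**2)
-30377 + y(C(I(1/(G(a(1)) + 6)))) = -30377 - 360*8/(0 + 6)**3 = -30377 - 360*((2/6)**(3/2))**2 = -30377 - 360*((2*(1/6))**(3/2))**2 = -30377 - 360*((1/3)**(3/2))**2 = -30377 - 360*(sqrt(3)/9)**2 = -30377 - 360*1/27 = -30377 - 40/3 = -91171/3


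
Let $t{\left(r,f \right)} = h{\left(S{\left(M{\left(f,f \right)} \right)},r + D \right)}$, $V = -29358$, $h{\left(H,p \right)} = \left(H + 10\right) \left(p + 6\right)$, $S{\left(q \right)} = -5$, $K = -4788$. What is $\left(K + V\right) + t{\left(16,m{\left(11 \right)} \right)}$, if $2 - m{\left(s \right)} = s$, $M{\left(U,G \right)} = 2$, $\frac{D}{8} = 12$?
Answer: $-33556$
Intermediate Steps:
$D = 96$ ($D = 8 \cdot 12 = 96$)
$m{\left(s \right)} = 2 - s$
$h{\left(H,p \right)} = \left(6 + p\right) \left(10 + H\right)$ ($h{\left(H,p \right)} = \left(10 + H\right) \left(6 + p\right) = \left(6 + p\right) \left(10 + H\right)$)
$t{\left(r,f \right)} = 510 + 5 r$ ($t{\left(r,f \right)} = 60 + 6 \left(-5\right) + 10 \left(r + 96\right) - 5 \left(r + 96\right) = 60 - 30 + 10 \left(96 + r\right) - 5 \left(96 + r\right) = 60 - 30 + \left(960 + 10 r\right) - \left(480 + 5 r\right) = 510 + 5 r$)
$\left(K + V\right) + t{\left(16,m{\left(11 \right)} \right)} = \left(-4788 - 29358\right) + \left(510 + 5 \cdot 16\right) = -34146 + \left(510 + 80\right) = -34146 + 590 = -33556$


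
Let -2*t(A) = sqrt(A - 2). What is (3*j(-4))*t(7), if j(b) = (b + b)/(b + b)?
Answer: -3*sqrt(5)/2 ≈ -3.3541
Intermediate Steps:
t(A) = -sqrt(-2 + A)/2 (t(A) = -sqrt(A - 2)/2 = -sqrt(-2 + A)/2)
j(b) = 1 (j(b) = (2*b)/((2*b)) = (2*b)*(1/(2*b)) = 1)
(3*j(-4))*t(7) = (3*1)*(-sqrt(-2 + 7)/2) = 3*(-sqrt(5)/2) = -3*sqrt(5)/2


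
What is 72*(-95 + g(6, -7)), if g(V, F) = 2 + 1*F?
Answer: -7200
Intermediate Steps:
g(V, F) = 2 + F
72*(-95 + g(6, -7)) = 72*(-95 + (2 - 7)) = 72*(-95 - 5) = 72*(-100) = -7200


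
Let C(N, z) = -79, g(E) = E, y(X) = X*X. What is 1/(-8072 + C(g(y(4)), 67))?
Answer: -1/8151 ≈ -0.00012268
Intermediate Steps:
y(X) = X**2
1/(-8072 + C(g(y(4)), 67)) = 1/(-8072 - 79) = 1/(-8151) = -1/8151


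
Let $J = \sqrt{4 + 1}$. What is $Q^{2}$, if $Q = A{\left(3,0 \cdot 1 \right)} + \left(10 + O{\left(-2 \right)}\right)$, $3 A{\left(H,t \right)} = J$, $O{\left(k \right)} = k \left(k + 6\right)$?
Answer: $\frac{\left(6 + \sqrt{5}\right)^{2}}{9} \approx 7.537$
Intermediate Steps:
$O{\left(k \right)} = k \left(6 + k\right)$
$J = \sqrt{5} \approx 2.2361$
$A{\left(H,t \right)} = \frac{\sqrt{5}}{3}$
$Q = 2 + \frac{\sqrt{5}}{3}$ ($Q = \frac{\sqrt{5}}{3} + \left(10 - 2 \left(6 - 2\right)\right) = \frac{\sqrt{5}}{3} + \left(10 - 8\right) = \frac{\sqrt{5}}{3} + 2 = 2 + \frac{\sqrt{5}}{3} \approx 2.7454$)
$Q^{2} = \left(2 + \frac{\sqrt{5}}{3}\right)^{2}$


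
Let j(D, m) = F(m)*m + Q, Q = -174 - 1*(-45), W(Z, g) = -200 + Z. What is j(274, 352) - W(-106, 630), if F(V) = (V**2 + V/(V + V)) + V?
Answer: 43738465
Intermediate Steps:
F(V) = 1/2 + V + V**2 (F(V) = (V**2 + V/((2*V))) + V = (V**2 + (1/(2*V))*V) + V = (V**2 + 1/2) + V = (1/2 + V**2) + V = 1/2 + V + V**2)
Q = -129 (Q = -174 + 45 = -129)
j(D, m) = -129 + m*(1/2 + m + m**2) (j(D, m) = (1/2 + m + m**2)*m - 129 = m*(1/2 + m + m**2) - 129 = -129 + m*(1/2 + m + m**2))
j(274, 352) - W(-106, 630) = (-129 + 352**2 + 352**3 + (1/2)*352) - (-200 - 106) = (-129 + 123904 + 43614208 + 176) - 1*(-306) = 43738159 + 306 = 43738465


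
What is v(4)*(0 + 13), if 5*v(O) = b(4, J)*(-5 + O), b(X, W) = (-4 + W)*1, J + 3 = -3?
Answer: 26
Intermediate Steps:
J = -6 (J = -3 - 3 = -6)
b(X, W) = -4 + W
v(O) = 10 - 2*O (v(O) = ((-4 - 6)*(-5 + O))/5 = (-10*(-5 + O))/5 = (50 - 10*O)/5 = 10 - 2*O)
v(4)*(0 + 13) = (10 - 2*4)*(0 + 13) = (10 - 8)*13 = 2*13 = 26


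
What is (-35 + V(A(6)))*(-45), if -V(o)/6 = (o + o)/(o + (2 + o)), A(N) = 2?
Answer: 1755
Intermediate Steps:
V(o) = -12*o/(2 + 2*o) (V(o) = -6*(o + o)/(o + (2 + o)) = -6*2*o/(2 + 2*o) = -12*o/(2 + 2*o))
(-35 + V(A(6)))*(-45) = (-35 - 6*2/(1 + 2))*(-45) = (-35 - 6*2/3)*(-45) = (-35 - 6*2*⅓)*(-45) = (-35 - 4)*(-45) = -39*(-45) = 1755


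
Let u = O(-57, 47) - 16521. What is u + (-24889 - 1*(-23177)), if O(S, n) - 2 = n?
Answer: -18184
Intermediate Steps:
O(S, n) = 2 + n
u = -16472 (u = (2 + 47) - 16521 = 49 - 16521 = -16472)
u + (-24889 - 1*(-23177)) = -16472 + (-24889 - 1*(-23177)) = -16472 + (-24889 + 23177) = -16472 - 1712 = -18184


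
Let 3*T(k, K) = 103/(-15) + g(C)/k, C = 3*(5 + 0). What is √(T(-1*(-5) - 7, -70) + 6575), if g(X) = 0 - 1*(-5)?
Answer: √5914690/30 ≈ 81.067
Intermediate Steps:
C = 15 (C = 3*5 = 15)
g(X) = 5 (g(X) = 0 + 5 = 5)
T(k, K) = -103/45 + 5/(3*k) (T(k, K) = (103/(-15) + 5/k)/3 = (103*(-1/15) + 5/k)/3 = (-103/15 + 5/k)/3 = -103/45 + 5/(3*k))
√(T(-1*(-5) - 7, -70) + 6575) = √((75 - 103*(-1*(-5) - 7))/(45*(-1*(-5) - 7)) + 6575) = √((75 - 103*(5 - 7))/(45*(5 - 7)) + 6575) = √((1/45)*(75 - 103*(-2))/(-2) + 6575) = √((1/45)*(-½)*(75 + 206) + 6575) = √((1/45)*(-½)*281 + 6575) = √(-281/90 + 6575) = √(591469/90) = √5914690/30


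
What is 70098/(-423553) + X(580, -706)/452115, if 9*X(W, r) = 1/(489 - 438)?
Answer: -14546791563377/87896051049105 ≈ -0.16550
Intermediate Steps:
X(W, r) = 1/459 (X(W, r) = 1/(9*(489 - 438)) = (⅑)/51 = (⅑)*(1/51) = 1/459)
70098/(-423553) + X(580, -706)/452115 = 70098/(-423553) + (1/459)/452115 = 70098*(-1/423553) + (1/459)*(1/452115) = -70098/423553 + 1/207520785 = -14546791563377/87896051049105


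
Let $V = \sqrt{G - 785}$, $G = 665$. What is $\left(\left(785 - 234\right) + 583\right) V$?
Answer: $2268 i \sqrt{30} \approx 12422.0 i$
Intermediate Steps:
$V = 2 i \sqrt{30}$ ($V = \sqrt{665 - 785} = \sqrt{-120} = 2 i \sqrt{30} \approx 10.954 i$)
$\left(\left(785 - 234\right) + 583\right) V = \left(\left(785 - 234\right) + 583\right) 2 i \sqrt{30} = \left(551 + 583\right) 2 i \sqrt{30} = 1134 \cdot 2 i \sqrt{30} = 2268 i \sqrt{30}$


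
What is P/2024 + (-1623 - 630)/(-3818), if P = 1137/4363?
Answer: 432607287/732949096 ≈ 0.59023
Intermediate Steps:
P = 1137/4363 (P = 1137*(1/4363) = 1137/4363 ≈ 0.26060)
P/2024 + (-1623 - 630)/(-3818) = (1137/4363)/2024 + (-1623 - 630)/(-3818) = (1137/4363)*(1/2024) - 2253*(-1/3818) = 1137/8830712 + 2253/3818 = 432607287/732949096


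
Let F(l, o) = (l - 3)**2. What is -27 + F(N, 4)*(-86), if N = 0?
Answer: -801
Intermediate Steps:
F(l, o) = (-3 + l)**2
-27 + F(N, 4)*(-86) = -27 + (-3 + 0)**2*(-86) = -27 + (-3)**2*(-86) = -27 + 9*(-86) = -27 - 774 = -801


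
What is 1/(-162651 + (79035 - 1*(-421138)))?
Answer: 1/337522 ≈ 2.9628e-6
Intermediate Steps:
1/(-162651 + (79035 - 1*(-421138))) = 1/(-162651 + (79035 + 421138)) = 1/(-162651 + 500173) = 1/337522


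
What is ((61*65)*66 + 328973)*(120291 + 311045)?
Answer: 254774215768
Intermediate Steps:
((61*65)*66 + 328973)*(120291 + 311045) = (3965*66 + 328973)*431336 = (261690 + 328973)*431336 = 590663*431336 = 254774215768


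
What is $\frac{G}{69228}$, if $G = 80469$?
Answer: $\frac{8941}{7692} \approx 1.1624$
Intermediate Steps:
$\frac{G}{69228} = \frac{80469}{69228} = 80469 \cdot \frac{1}{69228} = \frac{8941}{7692}$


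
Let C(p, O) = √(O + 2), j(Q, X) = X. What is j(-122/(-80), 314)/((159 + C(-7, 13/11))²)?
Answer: 37994/(1749 + √385)² ≈ 0.012146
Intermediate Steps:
C(p, O) = √(2 + O)
j(-122/(-80), 314)/((159 + C(-7, 13/11))²) = 314/((159 + √(2 + 13/11))²) = 314/((159 + √(35/11))²) = 314/((159 + √385/11)²) = 314/(159 + √385/11)²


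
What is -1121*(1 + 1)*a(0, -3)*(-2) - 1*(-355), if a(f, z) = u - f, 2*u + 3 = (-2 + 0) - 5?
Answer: -22065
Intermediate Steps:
u = -5 (u = -3/2 + ((-2 + 0) - 5)/2 = -3/2 + (-2 - 5)/2 = -3/2 + (½)*(-7) = -3/2 - 7/2 = -5)
a(f, z) = -5 - f
-1121*(1 + 1)*a(0, -3)*(-2) - 1*(-355) = -1121*(1 + 1)*(-5 - 1*0)*(-2) - 1*(-355) = -1121*2*(-5 + 0)*(-2) + 355 = -1121*2*(-5)*(-2) + 355 = -(-11210)*(-2) + 355 = -1121*20 + 355 = -22420 + 355 = -22065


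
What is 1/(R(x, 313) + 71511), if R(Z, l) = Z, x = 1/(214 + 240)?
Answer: 454/32465995 ≈ 1.3984e-5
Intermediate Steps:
x = 1/454 ≈ 0.0022026
1/(R(x, 313) + 71511) = 1/(1/454 + 71511) = 1/(32465995/454) = 454/32465995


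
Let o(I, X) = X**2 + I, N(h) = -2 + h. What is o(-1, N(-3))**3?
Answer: 13824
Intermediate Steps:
o(I, X) = I + X**2
o(-1, N(-3))**3 = (-1 + (-2 - 3)**2)**3 = (-1 + (-5)**2)**3 = (-1 + 25)**3 = 24**3 = 13824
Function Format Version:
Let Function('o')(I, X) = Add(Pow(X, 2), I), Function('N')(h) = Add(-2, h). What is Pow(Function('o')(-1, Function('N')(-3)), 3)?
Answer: 13824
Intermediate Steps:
Function('o')(I, X) = Add(I, Pow(X, 2))
Pow(Function('o')(-1, Function('N')(-3)), 3) = Pow(Add(-1, Pow(Add(-2, -3), 2)), 3) = Pow(Add(-1, Pow(-5, 2)), 3) = Pow(Add(-1, 25), 3) = Pow(24, 3) = 13824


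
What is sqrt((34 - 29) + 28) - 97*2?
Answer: -194 + sqrt(33) ≈ -188.26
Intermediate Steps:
sqrt((34 - 29) + 28) - 97*2 = sqrt(5 + 28) - 194 = sqrt(33) - 194 = -194 + sqrt(33)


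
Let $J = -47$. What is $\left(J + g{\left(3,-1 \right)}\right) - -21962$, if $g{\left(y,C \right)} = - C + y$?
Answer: $21919$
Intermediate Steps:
$g{\left(y,C \right)} = y - C$
$\left(J + g{\left(3,-1 \right)}\right) - -21962 = \left(-47 + \left(3 - -1\right)\right) - -21962 = \left(-47 + \left(3 + 1\right)\right) + 21962 = \left(-47 + 4\right) + 21962 = -43 + 21962 = 21919$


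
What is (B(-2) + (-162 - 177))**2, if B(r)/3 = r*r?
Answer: 106929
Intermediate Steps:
B(r) = 3*r**2 (B(r) = 3*(r*r) = 3*r**2)
(B(-2) + (-162 - 177))**2 = (3*(-2)**2 + (-162 - 177))**2 = (3*4 - 339)**2 = (12 - 339)**2 = (-327)**2 = 106929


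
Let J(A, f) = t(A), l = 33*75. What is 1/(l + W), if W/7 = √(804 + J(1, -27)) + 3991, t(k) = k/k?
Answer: 30412/924850299 - 7*√805/924850299 ≈ 3.2668e-5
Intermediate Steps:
t(k) = 1
l = 2475
J(A, f) = 1
W = 27937 + 7*√805 (W = 7*(√(804 + 1) + 3991) = 7*(√805 + 3991) = 7*(3991 + √805) = 27937 + 7*√805 ≈ 28136.)
1/(l + W) = 1/(2475 + (27937 + 7*√805)) = 1/(30412 + 7*√805)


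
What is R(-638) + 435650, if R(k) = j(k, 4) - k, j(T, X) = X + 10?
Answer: 436302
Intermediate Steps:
j(T, X) = 10 + X
R(k) = 14 - k (R(k) = (10 + 4) - k = 14 - k)
R(-638) + 435650 = (14 - 1*(-638)) + 435650 = (14 + 638) + 435650 = 652 + 435650 = 436302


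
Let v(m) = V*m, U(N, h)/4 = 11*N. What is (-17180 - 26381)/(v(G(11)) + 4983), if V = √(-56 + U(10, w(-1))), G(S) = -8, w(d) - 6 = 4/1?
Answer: -72354821/8268571 - 2787904*√6/24805713 ≈ -9.0259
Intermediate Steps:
w(d) = 10 (w(d) = 6 + 4/1 = 6 + 4*1 = 6 + 4 = 10)
U(N, h) = 44*N (U(N, h) = 4*(11*N) = 44*N)
V = 8*√6 (V = √(-56 + 44*10) = √(-56 + 440) = √384 = 8*√6 ≈ 19.596)
v(m) = 8*m*√6 (v(m) = (8*√6)*m = 8*m*√6)
(-17180 - 26381)/(v(G(11)) + 4983) = (-17180 - 26381)/(8*(-8)*√6 + 4983) = -43561/(-64*√6 + 4983) = -43561/(4983 - 64*√6)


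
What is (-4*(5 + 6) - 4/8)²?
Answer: 7921/4 ≈ 1980.3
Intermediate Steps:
(-4*(5 + 6) - 4/8)² = (-4*11 - 4*⅛)² = (-44 - ½)² = (-89/2)² = 7921/4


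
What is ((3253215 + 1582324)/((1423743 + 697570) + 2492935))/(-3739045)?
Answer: -4835539/17252880913160 ≈ -2.8027e-7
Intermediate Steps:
((3253215 + 1582324)/((1423743 + 697570) + 2492935))/(-3739045) = (4835539/(2121313 + 2492935))*(-1/3739045) = (4835539/4614248)*(-1/3739045) = -4835539/17252880913160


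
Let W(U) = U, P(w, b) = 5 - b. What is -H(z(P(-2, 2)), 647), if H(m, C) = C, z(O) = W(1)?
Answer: -647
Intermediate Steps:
z(O) = 1
-H(z(P(-2, 2)), 647) = -1*647 = -647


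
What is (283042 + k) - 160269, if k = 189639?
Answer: 312412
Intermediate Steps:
(283042 + k) - 160269 = (283042 + 189639) - 160269 = 472681 - 160269 = 312412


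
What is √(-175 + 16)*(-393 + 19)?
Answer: -374*I*√159 ≈ -4716.0*I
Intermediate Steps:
√(-175 + 16)*(-393 + 19) = √(-159)*(-374) = (I*√159)*(-374) = -374*I*√159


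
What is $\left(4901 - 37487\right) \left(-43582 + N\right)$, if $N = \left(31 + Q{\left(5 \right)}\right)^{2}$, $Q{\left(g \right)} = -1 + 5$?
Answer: $1380245202$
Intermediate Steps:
$Q{\left(g \right)} = 4$
$N = 1225$ ($N = \left(31 + 4\right)^{2} = 35^{2} = 1225$)
$\left(4901 - 37487\right) \left(-43582 + N\right) = \left(4901 - 37487\right) \left(-43582 + 1225\right) = \left(-32586\right) \left(-42357\right) = 1380245202$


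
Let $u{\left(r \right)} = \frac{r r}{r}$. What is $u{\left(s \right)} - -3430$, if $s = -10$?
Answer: $3420$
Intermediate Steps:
$u{\left(r \right)} = r$ ($u{\left(r \right)} = \frac{r^{2}}{r} = r$)
$u{\left(s \right)} - -3430 = -10 - -3430 = -10 + 3430 = 3420$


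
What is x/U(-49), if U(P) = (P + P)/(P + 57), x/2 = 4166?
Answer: -33328/49 ≈ -680.16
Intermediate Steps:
x = 8332 (x = 2*4166 = 8332)
U(P) = 2*P/(57 + P) (U(P) = (2*P)/(57 + P) = 2*P/(57 + P))
x/U(-49) = 8332/((2*(-49)/(57 - 49))) = 8332/((2*(-49)/8)) = 8332/((2*(-49)*(1/8))) = 8332/(-49/4) = 8332*(-4/49) = -33328/49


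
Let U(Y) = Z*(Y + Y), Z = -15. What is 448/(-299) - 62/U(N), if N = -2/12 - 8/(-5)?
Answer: -726/12857 ≈ -0.056467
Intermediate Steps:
N = 43/30 (N = -2*1/12 - 8*(-⅕) = -⅙ + 8/5 = 43/30 ≈ 1.4333)
U(Y) = -30*Y (U(Y) = -15*(Y + Y) = -30*Y)
448/(-299) - 62/U(N) = 448/(-299) - 62/((-30*43/30)) = 448*(-1/299) - 62/(-43) = -448/299 - 62*(-1/43) = -448/299 + 62/43 = -726/12857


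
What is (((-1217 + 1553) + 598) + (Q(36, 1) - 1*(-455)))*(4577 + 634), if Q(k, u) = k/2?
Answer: 7331877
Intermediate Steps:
Q(k, u) = k/2 (Q(k, u) = k*(½) = k/2)
(((-1217 + 1553) + 598) + (Q(36, 1) - 1*(-455)))*(4577 + 634) = (((-1217 + 1553) + 598) + ((½)*36 - 1*(-455)))*(4577 + 634) = ((336 + 598) + (18 + 455))*5211 = (934 + 473)*5211 = 1407*5211 = 7331877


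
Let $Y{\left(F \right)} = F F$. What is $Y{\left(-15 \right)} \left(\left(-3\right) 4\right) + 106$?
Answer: $-2594$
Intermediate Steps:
$Y{\left(F \right)} = F^{2}$
$Y{\left(-15 \right)} \left(\left(-3\right) 4\right) + 106 = \left(-15\right)^{2} \left(\left(-3\right) 4\right) + 106 = 225 \left(-12\right) + 106 = -2700 + 106 = -2594$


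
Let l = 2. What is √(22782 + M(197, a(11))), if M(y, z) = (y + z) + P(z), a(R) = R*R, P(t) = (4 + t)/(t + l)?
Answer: 5*√13979811/123 ≈ 151.99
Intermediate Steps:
P(t) = (4 + t)/(2 + t) (P(t) = (4 + t)/(t + 2) = (4 + t)/(2 + t))
a(R) = R²
M(y, z) = y + z + (4 + z)/(2 + z) (M(y, z) = (y + z) + (4 + z)/(2 + z) = y + z + (4 + z)/(2 + z))
√(22782 + M(197, a(11))) = √(22782 + (4 + 11² + (2 + 11²)*(197 + 11²))/(2 + 11²)) = √(22782 + (4 + 121 + (2 + 121)*(197 + 121))/(2 + 121)) = √(22782 + (4 + 121 + 123*318)/123) = √(22782 + (4 + 121 + 39114)/123) = √(22782 + (1/123)*39239) = √(22782 + 39239/123) = √(2841425/123) = 5*√13979811/123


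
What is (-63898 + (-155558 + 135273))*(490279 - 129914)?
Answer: -30336606795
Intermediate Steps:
(-63898 + (-155558 + 135273))*(490279 - 129914) = (-63898 - 20285)*360365 = -84183*360365 = -30336606795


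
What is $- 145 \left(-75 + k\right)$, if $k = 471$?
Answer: $-57420$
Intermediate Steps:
$- 145 \left(-75 + k\right) = - 145 \left(-75 + 471\right) = \left(-145\right) 396 = -57420$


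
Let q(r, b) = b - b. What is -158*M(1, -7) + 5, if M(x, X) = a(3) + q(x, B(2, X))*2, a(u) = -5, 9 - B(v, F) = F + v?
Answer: 795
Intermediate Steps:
B(v, F) = 9 - F - v (B(v, F) = 9 - (F + v) = 9 + (-F - v) = 9 - F - v)
q(r, b) = 0
M(x, X) = -5 (M(x, X) = -5 + 0*2 = -5 + 0 = -5)
-158*M(1, -7) + 5 = -158*(-5) + 5 = 790 + 5 = 795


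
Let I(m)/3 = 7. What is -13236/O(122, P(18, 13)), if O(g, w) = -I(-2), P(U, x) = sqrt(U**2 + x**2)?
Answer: 4412/7 ≈ 630.29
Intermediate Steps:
I(m) = 21 (I(m) = 3*7 = 21)
O(g, w) = -21 (O(g, w) = -1*21 = -21)
-13236/O(122, P(18, 13)) = -13236/(-21) = -13236*(-1/21) = 4412/7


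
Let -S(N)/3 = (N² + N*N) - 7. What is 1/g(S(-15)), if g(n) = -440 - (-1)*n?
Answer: -1/1769 ≈ -0.00056529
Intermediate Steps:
S(N) = 21 - 6*N² (S(N) = -3*((N² + N*N) - 7) = -3*((N² + N²) - 7) = -3*(2*N² - 7) = -3*(-7 + 2*N²) = 21 - 6*N²)
g(n) = -440 + n
1/g(S(-15)) = 1/(-440 + (21 - 6*(-15)²)) = 1/(-440 + (21 - 6*225)) = 1/(-440 + (21 - 1350)) = 1/(-440 - 1329) = 1/(-1769) = -1/1769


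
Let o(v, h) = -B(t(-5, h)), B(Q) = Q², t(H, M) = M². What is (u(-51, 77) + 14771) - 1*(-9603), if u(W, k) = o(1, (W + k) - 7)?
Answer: -105947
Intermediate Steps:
o(v, h) = -h⁴ (o(v, h) = -(h²)² = -h⁴)
u(W, k) = -(-7 + W + k)⁴ (u(W, k) = -((W + k) - 7)⁴ = -(-7 + W + k)⁴)
(u(-51, 77) + 14771) - 1*(-9603) = (-(-7 - 51 + 77)⁴ + 14771) - 1*(-9603) = (-1*19⁴ + 14771) + 9603 = (-1*130321 + 14771) + 9603 = (-130321 + 14771) + 9603 = -115550 + 9603 = -105947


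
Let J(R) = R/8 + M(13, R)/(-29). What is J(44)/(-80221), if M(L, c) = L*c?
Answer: 825/4652818 ≈ 0.00017731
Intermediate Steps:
J(R) = -75*R/232 (J(R) = R/8 + (13*R)/(-29) = R*(1/8) + (13*R)*(-1/29) = R/8 - 13*R/29 = -75*R/232)
J(44)/(-80221) = -75/232*44/(-80221) = -825/58*(-1/80221) = 825/4652818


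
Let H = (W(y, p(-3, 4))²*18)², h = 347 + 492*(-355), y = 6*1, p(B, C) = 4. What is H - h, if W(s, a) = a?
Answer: 257257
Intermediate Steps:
y = 6
h = -174313 (h = 347 - 174660 = -174313)
H = 82944 (H = (4²*18)² = (16*18)² = 288² = 82944)
H - h = 82944 - 1*(-174313) = 82944 + 174313 = 257257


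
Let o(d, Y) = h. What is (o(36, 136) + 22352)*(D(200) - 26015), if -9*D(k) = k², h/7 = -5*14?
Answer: -5993139370/9 ≈ -6.6590e+8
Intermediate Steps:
h = -490 (h = 7*(-5*14) = 7*(-70) = -490)
o(d, Y) = -490
D(k) = -k²/9
(o(36, 136) + 22352)*(D(200) - 26015) = (-490 + 22352)*(-⅑*200² - 26015) = 21862*(-⅑*40000 - 26015) = 21862*(-40000/9 - 26015) = 21862*(-274135/9) = -5993139370/9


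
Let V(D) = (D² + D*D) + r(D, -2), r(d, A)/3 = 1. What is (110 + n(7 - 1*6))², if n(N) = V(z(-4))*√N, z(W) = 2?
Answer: 14641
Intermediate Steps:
r(d, A) = 3 (r(d, A) = 3*1 = 3)
V(D) = 3 + 2*D² (V(D) = (D² + D*D) + 3 = (D² + D²) + 3 = 2*D² + 3 = 3 + 2*D²)
n(N) = 11*√N (n(N) = (3 + 2*2²)*√N = (3 + 2*4)*√N = (3 + 8)*√N = 11*√N)
(110 + n(7 - 1*6))² = (110 + 11*√(7 - 1*6))² = (110 + 11*√(7 - 6))² = (110 + 11*√1)² = (110 + 11*1)² = (110 + 11)² = 121² = 14641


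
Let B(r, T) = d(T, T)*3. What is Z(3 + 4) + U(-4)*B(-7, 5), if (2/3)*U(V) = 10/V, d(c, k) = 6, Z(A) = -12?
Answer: -159/2 ≈ -79.500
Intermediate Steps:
B(r, T) = 18 (B(r, T) = 6*3 = 18)
U(V) = 15/V (U(V) = 3*(10/V)/2 = 15/V)
Z(3 + 4) + U(-4)*B(-7, 5) = -12 + (15/(-4))*18 = -12 + (15*(-1/4))*18 = -12 - 15/4*18 = -12 - 135/2 = -159/2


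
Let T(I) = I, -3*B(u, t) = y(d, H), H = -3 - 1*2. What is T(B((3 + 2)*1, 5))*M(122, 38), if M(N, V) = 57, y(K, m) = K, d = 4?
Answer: -76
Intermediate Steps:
H = -5 (H = -3 - 2 = -5)
B(u, t) = -4/3 (B(u, t) = -⅓*4 = -4/3)
T(B((3 + 2)*1, 5))*M(122, 38) = -4/3*57 = -76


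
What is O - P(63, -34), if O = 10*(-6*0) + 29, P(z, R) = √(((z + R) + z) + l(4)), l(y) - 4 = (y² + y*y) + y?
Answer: 29 - 2*√33 ≈ 17.511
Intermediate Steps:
l(y) = 4 + y + 2*y² (l(y) = 4 + ((y² + y*y) + y) = 4 + ((y² + y²) + y) = 4 + (2*y² + y) = 4 + (y + 2*y²) = 4 + y + 2*y²)
P(z, R) = √(40 + R + 2*z) (P(z, R) = √(((z + R) + z) + (4 + 4 + 2*4²)) = √(((R + z) + z) + (4 + 4 + 2*16)) = √((R + 2*z) + (4 + 4 + 32)) = √((R + 2*z) + 40) = √(40 + R + 2*z))
O = 29 (O = 10*0 + 29 = 0 + 29 = 29)
O - P(63, -34) = 29 - √(40 - 34 + 2*63) = 29 - √(40 - 34 + 126) = 29 - √132 = 29 - 2*√33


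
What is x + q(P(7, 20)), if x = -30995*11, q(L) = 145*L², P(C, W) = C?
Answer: -333840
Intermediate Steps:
x = -340945
x + q(P(7, 20)) = -340945 + 145*7² = -340945 + 145*49 = -340945 + 7105 = -333840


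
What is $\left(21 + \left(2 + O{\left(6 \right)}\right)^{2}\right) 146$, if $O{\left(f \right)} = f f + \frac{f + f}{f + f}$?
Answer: $225132$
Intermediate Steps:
$O{\left(f \right)} = 1 + f^{2}$ ($O{\left(f \right)} = f^{2} + \frac{2 f}{2 f} = f^{2} + 2 f \frac{1}{2 f} = f^{2} + 1 = 1 + f^{2}$)
$\left(21 + \left(2 + O{\left(6 \right)}\right)^{2}\right) 146 = \left(21 + \left(2 + \left(1 + 6^{2}\right)\right)^{2}\right) 146 = \left(21 + \left(2 + \left(1 + 36\right)\right)^{2}\right) 146 = \left(21 + \left(2 + 37\right)^{2}\right) 146 = \left(21 + 39^{2}\right) 146 = \left(21 + 1521\right) 146 = 1542 \cdot 146 = 225132$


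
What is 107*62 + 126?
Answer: 6760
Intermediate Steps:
107*62 + 126 = 6634 + 126 = 6760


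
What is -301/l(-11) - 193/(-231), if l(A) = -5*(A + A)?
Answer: -4391/2310 ≈ -1.9009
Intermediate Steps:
l(A) = -10*A
-301/l(-11) - 193/(-231) = -301/((-10*(-11))) - 193/(-231) = -301/110 - 193*(-1/231) = -301*1/110 + 193/231 = -301/110 + 193/231 = -4391/2310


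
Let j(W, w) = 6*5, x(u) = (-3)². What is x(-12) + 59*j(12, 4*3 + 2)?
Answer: 1779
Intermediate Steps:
x(u) = 9
j(W, w) = 30
x(-12) + 59*j(12, 4*3 + 2) = 9 + 59*30 = 9 + 1770 = 1779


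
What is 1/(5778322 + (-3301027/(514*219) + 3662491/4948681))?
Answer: 557053225446/3218816984307948131 ≈ 1.7306e-7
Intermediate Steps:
1/(5778322 + (-3301027/(514*219) + 3662491/4948681)) = 1/(5778322 + (-3301027/112566 + 3662491*(1/4948681))) = 1/(5778322 + (-3301027*1/112566 + 3662491/4948681)) = 1/(5778322 + (-3301027/112566 + 3662491/4948681)) = 1/(5778322 - 15923457633481/557053225446) = 1/(3218816984307948131/557053225446) = 557053225446/3218816984307948131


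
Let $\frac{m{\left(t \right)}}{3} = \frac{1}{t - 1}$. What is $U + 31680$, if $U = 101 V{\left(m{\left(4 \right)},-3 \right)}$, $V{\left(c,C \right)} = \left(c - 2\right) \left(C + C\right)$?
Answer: $32286$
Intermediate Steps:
$m{\left(t \right)} = \frac{3}{-1 + t}$ ($m{\left(t \right)} = \frac{3}{t - 1} = \frac{3}{-1 + t}$)
$V{\left(c,C \right)} = 2 C \left(-2 + c\right)$ ($V{\left(c,C \right)} = \left(-2 + c\right) 2 C = 2 C \left(-2 + c\right)$)
$U = 606$ ($U = 101 \cdot 2 \left(-3\right) \left(-2 + \frac{3}{-1 + 4}\right) = 101 \cdot 2 \left(-3\right) \left(-2 + \frac{3}{3}\right) = 101 \cdot 2 \left(-3\right) \left(-2 + 3 \cdot \frac{1}{3}\right) = 101 \cdot 2 \left(-3\right) \left(-2 + 1\right) = 101 \cdot 2 \left(-3\right) \left(-1\right) = 101 \cdot 6 = 606$)
$U + 31680 = 606 + 31680 = 32286$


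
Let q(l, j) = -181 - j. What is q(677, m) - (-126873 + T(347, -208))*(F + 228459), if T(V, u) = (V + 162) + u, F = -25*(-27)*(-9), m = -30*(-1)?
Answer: 28147587437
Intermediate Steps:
m = 30
F = -6075 (F = 675*(-9) = -6075)
T(V, u) = 162 + V + u (T(V, u) = (162 + V) + u = 162 + V + u)
q(677, m) - (-126873 + T(347, -208))*(F + 228459) = (-181 - 1*30) - (-126873 + (162 + 347 - 208))*(-6075 + 228459) = (-181 - 30) - (-126873 + 301)*222384 = -211 - (-126572)*222384 = -211 - 1*(-28147587648) = -211 + 28147587648 = 28147587437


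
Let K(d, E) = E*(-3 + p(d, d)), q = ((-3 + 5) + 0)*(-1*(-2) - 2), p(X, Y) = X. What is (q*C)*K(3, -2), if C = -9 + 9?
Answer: 0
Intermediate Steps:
q = 0 (q = (2 + 0)*(2 - 2) = 2*0 = 0)
K(d, E) = E*(-3 + d)
C = 0
(q*C)*K(3, -2) = (0*0)*(-2*(-3 + 3)) = 0*(-2*0) = 0*0 = 0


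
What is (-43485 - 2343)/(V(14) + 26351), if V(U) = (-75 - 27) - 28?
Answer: -45828/26221 ≈ -1.7478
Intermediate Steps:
V(U) = -130 (V(U) = -102 - 28 = -130)
(-43485 - 2343)/(V(14) + 26351) = (-43485 - 2343)/(-130 + 26351) = -45828/26221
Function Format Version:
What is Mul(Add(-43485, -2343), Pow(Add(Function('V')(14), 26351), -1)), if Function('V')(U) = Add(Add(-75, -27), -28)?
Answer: Rational(-45828, 26221) ≈ -1.7478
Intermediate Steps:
Function('V')(U) = -130 (Function('V')(U) = Add(-102, -28) = -130)
Mul(Add(-43485, -2343), Pow(Add(Function('V')(14), 26351), -1)) = Mul(Add(-43485, -2343), Pow(Add(-130, 26351), -1)) = Mul(-45828, Pow(26221, -1)) = Mul(-45828, Rational(1, 26221)) = Rational(-45828, 26221)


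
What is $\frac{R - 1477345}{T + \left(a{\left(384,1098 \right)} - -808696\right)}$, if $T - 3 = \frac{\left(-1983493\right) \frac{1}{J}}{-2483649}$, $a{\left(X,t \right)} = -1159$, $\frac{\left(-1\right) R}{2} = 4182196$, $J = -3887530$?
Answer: $- \frac{95024529556799536890}{7797008657951170307} \approx -12.187$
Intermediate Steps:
$R = -8364392$ ($R = \left(-2\right) 4182196 = -8364392$)
$T = \frac{28965778007417}{9655259996970}$ ($T = 3 + \frac{\left(-1983493\right) \frac{1}{-3887530}}{-2483649} = 3 + \left(-1983493\right) \left(- \frac{1}{3887530}\right) \left(- \frac{1}{2483649}\right) = 3 + \frac{1983493}{3887530} \left(- \frac{1}{2483649}\right) = 3 - \frac{1983493}{9655259996970} = \frac{28965778007417}{9655259996970} \approx 3.0$)
$\frac{R - 1477345}{T + \left(a{\left(384,1098 \right)} - -808696\right)} = \frac{-8364392 - 1477345}{\frac{28965778007417}{9655259996970} - -807537} = - \frac{9841737}{\frac{28965778007417}{9655259996970} + \left(-1159 + 808696\right)} = - \frac{9841737}{\frac{28965778007417}{9655259996970} + 807537} = - \frac{9841737}{\frac{7797008657951170307}{9655259996970}} = \left(-9841737\right) \frac{9655259996970}{7797008657951170307} = - \frac{95024529556799536890}{7797008657951170307}$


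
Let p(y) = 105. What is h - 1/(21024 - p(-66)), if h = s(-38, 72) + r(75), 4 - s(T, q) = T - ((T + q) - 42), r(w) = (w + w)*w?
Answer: 236049995/20919 ≈ 11284.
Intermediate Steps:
r(w) = 2*w² (r(w) = (2*w)*w = 2*w²)
s(T, q) = -38 + q (s(T, q) = 4 - (T - ((T + q) - 42)) = 4 - (T - (-42 + T + q)) = 4 - (T + (42 - T - q)) = 4 - (42 - q) = 4 + (-42 + q) = -38 + q)
h = 11284 (h = (-38 + 72) + 2*75² = 34 + 2*5625 = 34 + 11250 = 11284)
h - 1/(21024 - p(-66)) = 11284 - 1/(21024 - 1*105) = 11284 - 1/(21024 - 105) = 11284 - 1/20919 = 236049995/20919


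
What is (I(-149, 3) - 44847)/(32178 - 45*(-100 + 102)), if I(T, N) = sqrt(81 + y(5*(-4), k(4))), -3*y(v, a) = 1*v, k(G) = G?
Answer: -14949/10696 + sqrt(789)/96264 ≈ -1.3973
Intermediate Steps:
y(v, a) = -v/3
I(T, N) = sqrt(789)/3 (I(T, N) = sqrt(81 - 5*(-4)/3) = sqrt(81 - 1/3*(-20)) = sqrt(81 + 20/3) = sqrt(263/3) = sqrt(789)/3)
(I(-149, 3) - 44847)/(32178 - 45*(-100 + 102)) = (sqrt(789)/3 - 44847)/(32178 - 45*(-100 + 102)) = (-44847 + sqrt(789)/3)/(32178 - 45*2) = (-44847 + sqrt(789)/3)/(32178 - 90) = (-44847 + sqrt(789)/3)/32088 = (-44847 + sqrt(789)/3)*(1/32088) = -14949/10696 + sqrt(789)/96264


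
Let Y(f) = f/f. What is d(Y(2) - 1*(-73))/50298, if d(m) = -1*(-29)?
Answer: 29/50298 ≈ 0.00057656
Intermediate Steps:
Y(f) = 1
d(m) = 29
d(Y(2) - 1*(-73))/50298 = 29/50298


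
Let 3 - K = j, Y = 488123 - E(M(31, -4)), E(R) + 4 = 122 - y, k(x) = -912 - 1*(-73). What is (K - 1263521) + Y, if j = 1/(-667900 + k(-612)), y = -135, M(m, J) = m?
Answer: -518706067871/668739 ≈ -7.7565e+5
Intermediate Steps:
k(x) = -839 (k(x) = -912 + 73 = -839)
E(R) = 253 (E(R) = -4 + (122 - 1*(-135)) = -4 + (122 + 135) = -4 + 257 = 253)
Y = 487870 (Y = 488123 - 1*253 = 488123 - 253 = 487870)
j = -1/668739 (j = 1/(-667900 - 839) = 1/(-668739) = -1/668739 ≈ -1.4954e-6)
K = 2006218/668739 (K = 3 - 1*(-1/668739) = 3 + 1/668739 = 2006218/668739 ≈ 3.0000)
(K - 1263521) + Y = (2006218/668739 - 1263521) + 487870 = -844963763801/668739 + 487870 = -518706067871/668739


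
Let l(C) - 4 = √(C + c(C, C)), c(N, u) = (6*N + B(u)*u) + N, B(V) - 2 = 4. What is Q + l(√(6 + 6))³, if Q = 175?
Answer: 175 + 8*(2 + 3^(¼)*√7)³ ≈ 1493.0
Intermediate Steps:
B(V) = 6 (B(V) = 2 + 4 = 6)
c(N, u) = 6*u + 7*N (c(N, u) = (6*N + 6*u) + N = 6*u + 7*N)
l(C) = 4 + √14*√C (l(C) = 4 + √(C + (6*C + 7*C)) = 4 + √(C + 13*C) = 4 + √(14*C) = 4 + √14*√C)
Q + l(√(6 + 6))³ = 175 + (4 + √14*√(√(6 + 6)))³ = 175 + (4 + √14*√(√12))³ = 175 + (4 + √14*√(2*√3))³ = 175 + (4 + √14*(√2*3^(¼)))³ = 175 + (4 + 2*3^(¼)*√7)³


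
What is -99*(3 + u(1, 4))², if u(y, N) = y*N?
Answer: -4851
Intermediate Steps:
u(y, N) = N*y
-99*(3 + u(1, 4))² = -99*(3 + 4*1)² = -99*(3 + 4)² = -99*7² = -99*49 = -4851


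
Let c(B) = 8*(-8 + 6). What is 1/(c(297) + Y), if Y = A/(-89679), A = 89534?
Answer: -89679/1524398 ≈ -0.058829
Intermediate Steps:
c(B) = -16 (c(B) = 8*(-2) = -16)
Y = -89534/89679 (Y = 89534/(-89679) = 89534*(-1/89679) = -89534/89679 ≈ -0.99838)
1/(c(297) + Y) = 1/(-16 - 89534/89679) = 1/(-1524398/89679) = -89679/1524398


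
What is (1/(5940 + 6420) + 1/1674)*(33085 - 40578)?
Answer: -17526127/3448440 ≈ -5.0823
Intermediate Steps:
(1/(5940 + 6420) + 1/1674)*(33085 - 40578) = (1/12360 + 1/1674)*(-7493) = (2339/3448440)*(-7493) = -17526127/3448440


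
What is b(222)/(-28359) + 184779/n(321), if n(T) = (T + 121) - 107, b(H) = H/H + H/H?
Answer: 5240146991/9500265 ≈ 551.58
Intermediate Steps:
b(H) = 2 (b(H) = 1 + 1 = 2)
n(T) = 14 + T (n(T) = (121 + T) - 107 = 14 + T)
b(222)/(-28359) + 184779/n(321) = 2/(-28359) + 184779/(14 + 321) = 2*(-1/28359) + 184779/335 = -2/28359 + 184779*(1/335) = -2/28359 + 184779/335 = 5240146991/9500265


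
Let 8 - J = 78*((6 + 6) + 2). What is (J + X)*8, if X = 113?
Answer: -7768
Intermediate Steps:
J = -1084 (J = 8 - 78*((6 + 6) + 2) = 8 - 78*(12 + 2) = 8 - 78*14 = 8 - 1*1092 = 8 - 1092 = -1084)
(J + X)*8 = (-1084 + 113)*8 = -971*8 = -7768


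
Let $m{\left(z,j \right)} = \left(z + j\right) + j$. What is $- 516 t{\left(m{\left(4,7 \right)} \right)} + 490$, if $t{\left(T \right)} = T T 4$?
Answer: $-668246$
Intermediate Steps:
$m{\left(z,j \right)} = z + 2 j$ ($m{\left(z,j \right)} = \left(j + z\right) + j = z + 2 j$)
$t{\left(T \right)} = 4 T^{2}$ ($t{\left(T \right)} = T^{2} \cdot 4 = 4 T^{2}$)
$- 516 t{\left(m{\left(4,7 \right)} \right)} + 490 = - 516 \cdot 4 \left(4 + 2 \cdot 7\right)^{2} + 490 = - 516 \cdot 4 \left(4 + 14\right)^{2} + 490 = - 516 \cdot 4 \cdot 18^{2} + 490 = - 516 \cdot 4 \cdot 324 + 490 = \left(-516\right) 1296 + 490 = -668736 + 490 = -668246$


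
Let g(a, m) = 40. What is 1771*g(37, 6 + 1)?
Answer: 70840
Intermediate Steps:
1771*g(37, 6 + 1) = 1771*40 = 70840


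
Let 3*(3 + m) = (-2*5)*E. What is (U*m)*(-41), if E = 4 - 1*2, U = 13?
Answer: 15457/3 ≈ 5152.3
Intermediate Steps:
E = 2 (E = 4 - 2 = 2)
m = -29/3 (m = -3 + (-2*5*2)/3 = -3 + (-10*2)/3 = -3 + (1/3)*(-20) = -3 - 20/3 = -29/3 ≈ -9.6667)
(U*m)*(-41) = (13*(-29/3))*(-41) = -377/3*(-41) = 15457/3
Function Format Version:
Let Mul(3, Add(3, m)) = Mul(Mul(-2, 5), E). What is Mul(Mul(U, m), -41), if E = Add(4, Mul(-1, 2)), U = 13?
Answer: Rational(15457, 3) ≈ 5152.3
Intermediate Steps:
E = 2 (E = Add(4, -2) = 2)
m = Rational(-29, 3) (m = Add(-3, Mul(Rational(1, 3), Mul(Mul(-2, 5), 2))) = Add(-3, Mul(Rational(1, 3), Mul(-10, 2))) = Add(-3, Mul(Rational(1, 3), -20)) = Add(-3, Rational(-20, 3)) = Rational(-29, 3) ≈ -9.6667)
Mul(Mul(U, m), -41) = Mul(Mul(13, Rational(-29, 3)), -41) = Mul(Rational(-377, 3), -41) = Rational(15457, 3)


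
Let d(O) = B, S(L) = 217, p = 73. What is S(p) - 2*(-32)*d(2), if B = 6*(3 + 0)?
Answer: 1369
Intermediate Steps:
B = 18 (B = 6*3 = 18)
d(O) = 18
S(p) - 2*(-32)*d(2) = 217 - 2*(-32)*18 = 217 - (-64)*18 = 217 - 1*(-1152) = 217 + 1152 = 1369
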